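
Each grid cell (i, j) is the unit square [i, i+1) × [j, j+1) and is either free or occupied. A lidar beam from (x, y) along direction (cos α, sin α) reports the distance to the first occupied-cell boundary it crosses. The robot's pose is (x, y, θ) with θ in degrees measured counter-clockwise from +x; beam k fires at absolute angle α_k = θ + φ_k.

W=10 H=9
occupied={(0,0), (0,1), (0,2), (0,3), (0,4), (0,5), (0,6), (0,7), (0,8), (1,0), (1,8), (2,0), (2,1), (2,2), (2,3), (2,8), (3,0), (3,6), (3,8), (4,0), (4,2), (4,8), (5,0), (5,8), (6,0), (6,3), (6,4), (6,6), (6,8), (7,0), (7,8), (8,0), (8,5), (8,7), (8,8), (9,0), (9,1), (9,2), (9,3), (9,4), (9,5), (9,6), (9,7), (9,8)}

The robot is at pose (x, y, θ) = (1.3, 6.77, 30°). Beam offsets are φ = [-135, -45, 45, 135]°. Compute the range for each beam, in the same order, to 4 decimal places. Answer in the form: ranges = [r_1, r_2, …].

ranges = [1.1591, 1.7600, 1.2734, 0.3106]

beam 1: φ=-135°, α=255°
  dir = (cos 255°, sin 255°) = (-0.2588, -0.9659); from cell (1,6)
  next x-line at t=1.1591, next y-line at t=0.7972; Δt_x=3.8637, Δt_y=1.0353
    y: enter (1,5) at t=0.7972
    x: enter (0,5) at t=1.1591 ← occupied
  → r_1 = 1.1591
beam 2: φ=-45°, α=345°
  dir = (cos 345°, sin 345°) = (0.9659, -0.2588); from cell (1,6)
  next x-line at t=0.7247, next y-line at t=2.9751; Δt_x=1.0353, Δt_y=3.8637
    x: enter (2,6) at t=0.7247
    x: enter (3,6) at t=1.7600 ← occupied
  → r_2 = 1.7600
beam 3: φ=45°, α=75°
  dir = (cos 75°, sin 75°) = (0.2588, 0.9659); from cell (1,6)
  next x-line at t=2.7046, next y-line at t=0.2381; Δt_x=3.8637, Δt_y=1.0353
    y: enter (1,7) at t=0.2381
    y: enter (1,8) at t=1.2734 ← occupied
  → r_3 = 1.2734
beam 4: φ=135°, α=165°
  dir = (cos 165°, sin 165°) = (-0.9659, 0.2588); from cell (1,6)
  next x-line at t=0.3106, next y-line at t=0.8887; Δt_x=1.0353, Δt_y=3.8637
    x: enter (0,6) at t=0.3106 ← occupied
  → r_4 = 0.3106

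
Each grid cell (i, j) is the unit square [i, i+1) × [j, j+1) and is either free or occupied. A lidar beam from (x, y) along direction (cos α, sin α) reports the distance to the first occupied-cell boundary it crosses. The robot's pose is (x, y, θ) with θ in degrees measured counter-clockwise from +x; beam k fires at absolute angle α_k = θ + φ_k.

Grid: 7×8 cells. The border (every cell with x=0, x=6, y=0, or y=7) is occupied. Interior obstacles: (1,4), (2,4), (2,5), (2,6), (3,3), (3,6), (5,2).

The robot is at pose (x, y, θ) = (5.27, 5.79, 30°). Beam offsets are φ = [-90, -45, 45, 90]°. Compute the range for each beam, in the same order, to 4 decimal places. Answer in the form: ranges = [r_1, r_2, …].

ranges = [1.4600, 0.7558, 1.2527, 1.3972]

beam 1: φ=-90°, α=300°
  direction (0.5000, -0.8660); cell (5,5); t to first gridline: x 1.4600, y 0.9122 (then +2.0000 / +1.1547)
    (5,4) via y @ 0.9122
    (6,4) via x @ 1.4600  # hit
  → r_1 = 1.4600
beam 2: φ=-45°, α=345°
  direction (0.9659, -0.2588); cell (5,5); t to first gridline: x 0.7558, y 3.0523 (then +1.0353 / +3.8637)
    (6,5) via x @ 0.7558  # hit
  → r_2 = 0.7558
beam 3: φ=45°, α=75°
  direction (0.2588, 0.9659); cell (5,5); t to first gridline: x 2.8205, y 0.2174 (then +3.8637 / +1.0353)
    (5,6) via y @ 0.2174
    (5,7) via y @ 1.2527  # hit
  → r_3 = 1.2527
beam 4: φ=90°, α=120°
  direction (-0.5000, 0.8660); cell (5,5); t to first gridline: x 0.5400, y 0.2425 (then +2.0000 / +1.1547)
    (5,6) via y @ 0.2425
    (4,6) via x @ 0.5400
    (4,7) via y @ 1.3972  # hit
  → r_4 = 1.3972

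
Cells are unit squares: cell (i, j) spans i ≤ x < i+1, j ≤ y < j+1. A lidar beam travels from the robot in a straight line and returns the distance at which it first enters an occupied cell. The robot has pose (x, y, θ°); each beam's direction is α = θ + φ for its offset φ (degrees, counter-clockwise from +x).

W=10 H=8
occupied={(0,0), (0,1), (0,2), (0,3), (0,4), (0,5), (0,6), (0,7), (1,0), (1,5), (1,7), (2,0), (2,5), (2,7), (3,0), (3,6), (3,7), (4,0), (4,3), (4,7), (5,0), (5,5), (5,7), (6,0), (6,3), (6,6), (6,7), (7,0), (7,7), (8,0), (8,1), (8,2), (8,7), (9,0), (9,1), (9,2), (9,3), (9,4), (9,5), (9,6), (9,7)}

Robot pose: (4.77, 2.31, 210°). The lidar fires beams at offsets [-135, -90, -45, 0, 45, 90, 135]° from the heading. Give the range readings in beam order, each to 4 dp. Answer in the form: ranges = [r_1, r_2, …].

beam 1: φ=-135°, α=75°
  direction (0.2588, 0.9659); cell (4,2); t to first gridline: x 0.8887, y 0.7143 (then +3.8637 / +1.0353)
    (4,3) via y @ 0.7143  # hit
  → r_1 = 0.7143
beam 2: φ=-90°, α=120°
  direction (-0.5000, 0.8660); cell (4,2); t to first gridline: x 1.5400, y 0.7967 (then +2.0000 / +1.1547)
    (4,3) via y @ 0.7967  # hit
  → r_2 = 0.7967
beam 3: φ=-45°, α=165°
  direction (-0.9659, 0.2588); cell (4,2); t to first gridline: x 0.7972, y 2.6660 (then +1.0353 / +3.8637)
    (3,2) via x @ 0.7972
    (2,2) via x @ 1.8324
    (2,3) via y @ 2.6660
    (1,3) via x @ 2.8677
    (0,3) via x @ 3.9030  # hit
  → r_3 = 3.9030
beam 4: φ=0°, α=210°
  direction (-0.8660, -0.5000); cell (4,2); t to first gridline: x 0.8891, y 0.6200 (then +1.1547 / +2.0000)
    (4,1) via y @ 0.6200
    (3,1) via x @ 0.8891
    (2,1) via x @ 2.0438
    (2,0) via y @ 2.6200  # hit
  → r_4 = 2.6200
beam 5: φ=45°, α=255°
  direction (-0.2588, -0.9659); cell (4,2); t to first gridline: x 2.9751, y 0.3209 (then +3.8637 / +1.0353)
    (4,1) via y @ 0.3209
    (4,0) via y @ 1.3562  # hit
  → r_5 = 1.3562
beam 6: φ=90°, α=300°
  direction (0.5000, -0.8660); cell (4,2); t to first gridline: x 0.4600, y 0.3580 (then +2.0000 / +1.1547)
    (4,1) via y @ 0.3580
    (5,1) via x @ 0.4600
    (5,0) via y @ 1.5127  # hit
  → r_6 = 1.5127
beam 7: φ=135°, α=345°
  direction (0.9659, -0.2588); cell (4,2); t to first gridline: x 0.2381, y 1.1977 (then +1.0353 / +3.8637)
    (5,2) via x @ 0.2381
    (5,1) via y @ 1.1977
    (6,1) via x @ 1.2734
    (7,1) via x @ 2.3087
    (8,1) via x @ 3.3439  # hit
  → r_7 = 3.3439

ranges = [0.7143, 0.7967, 3.9030, 2.6200, 1.3562, 1.5127, 3.3439]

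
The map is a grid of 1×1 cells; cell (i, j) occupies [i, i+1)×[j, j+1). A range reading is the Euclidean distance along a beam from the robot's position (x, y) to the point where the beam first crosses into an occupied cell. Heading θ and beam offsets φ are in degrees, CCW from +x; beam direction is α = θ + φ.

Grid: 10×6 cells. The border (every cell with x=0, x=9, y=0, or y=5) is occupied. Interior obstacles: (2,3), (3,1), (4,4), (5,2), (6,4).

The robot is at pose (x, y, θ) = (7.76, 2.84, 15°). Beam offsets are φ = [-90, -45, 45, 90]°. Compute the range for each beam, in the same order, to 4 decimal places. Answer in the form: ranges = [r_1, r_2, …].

ranges = [1.9049, 1.4318, 2.4800, 2.2362]

beam 1: φ=-90°, α=285°
  dir = (cos 285°, sin 285°) = (0.2588, -0.9659); from cell (7,2)
  next x-line at t=0.9273, next y-line at t=0.8696; Δt_x=3.8637, Δt_y=1.0353
    y: enter (7,1) at t=0.8696
    x: enter (8,1) at t=0.9273
    y: enter (8,0) at t=1.9049 ← occupied
  → r_1 = 1.9049
beam 2: φ=-45°, α=330°
  dir = (cos 330°, sin 330°) = (0.8660, -0.5000); from cell (7,2)
  next x-line at t=0.2771, next y-line at t=1.6800; Δt_x=1.1547, Δt_y=2.0000
    x: enter (8,2) at t=0.2771
    x: enter (9,2) at t=1.4318 ← occupied
  → r_2 = 1.4318
beam 3: φ=45°, α=60°
  dir = (cos 60°, sin 60°) = (0.5000, 0.8660); from cell (7,2)
  next x-line at t=0.4800, next y-line at t=0.1848; Δt_x=2.0000, Δt_y=1.1547
    y: enter (7,3) at t=0.1848
    x: enter (8,3) at t=0.4800
    y: enter (8,4) at t=1.3395
    x: enter (9,4) at t=2.4800 ← occupied
  → r_3 = 2.4800
beam 4: φ=90°, α=105°
  dir = (cos 105°, sin 105°) = (-0.2588, 0.9659); from cell (7,2)
  next x-line at t=2.9364, next y-line at t=0.1656; Δt_x=3.8637, Δt_y=1.0353
    y: enter (7,3) at t=0.1656
    y: enter (7,4) at t=1.2009
    y: enter (7,5) at t=2.2362 ← occupied
  → r_4 = 2.2362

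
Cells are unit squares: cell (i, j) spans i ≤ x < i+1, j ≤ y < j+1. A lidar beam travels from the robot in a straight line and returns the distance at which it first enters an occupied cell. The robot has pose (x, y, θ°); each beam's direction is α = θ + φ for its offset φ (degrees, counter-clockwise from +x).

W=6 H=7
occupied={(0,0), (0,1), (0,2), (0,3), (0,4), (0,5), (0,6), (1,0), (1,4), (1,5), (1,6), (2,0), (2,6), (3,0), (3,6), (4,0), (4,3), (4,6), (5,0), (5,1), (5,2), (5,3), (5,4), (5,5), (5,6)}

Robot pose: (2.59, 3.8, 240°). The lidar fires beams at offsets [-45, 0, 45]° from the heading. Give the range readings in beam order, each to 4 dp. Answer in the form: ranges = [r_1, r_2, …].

ranges = [1.6461, 3.1800, 2.8988]

beam 1: φ=-45°, α=195°
  cosα=-0.9659 sinα=-0.2588 | (2,3) | tMaxX 0.6108 tMaxY 3.0910 | tΔX 1.0353 tΔY 3.8637
    t=0.6108 [x] (1,3)
    t=1.6461 [x] (0,3) — stop
  → r_1 = 1.6461
beam 2: φ=0°, α=240°
  cosα=-0.5000 sinα=-0.8660 | (2,3) | tMaxX 1.1800 tMaxY 0.9238 | tΔX 2.0000 tΔY 1.1547
    t=0.9238 [y] (2,2)
    t=1.1800 [x] (1,2)
    t=2.0785 [y] (1,1)
    t=3.1800 [x] (0,1) — stop
  → r_2 = 3.1800
beam 3: φ=45°, α=285°
  cosα=0.2588 sinα=-0.9659 | (2,3) | tMaxX 1.5841 tMaxY 0.8282 | tΔX 3.8637 tΔY 1.0353
    t=0.8282 [y] (2,2)
    t=1.5841 [x] (3,2)
    t=1.8635 [y] (3,1)
    t=2.8988 [y] (3,0) — stop
  → r_3 = 2.8988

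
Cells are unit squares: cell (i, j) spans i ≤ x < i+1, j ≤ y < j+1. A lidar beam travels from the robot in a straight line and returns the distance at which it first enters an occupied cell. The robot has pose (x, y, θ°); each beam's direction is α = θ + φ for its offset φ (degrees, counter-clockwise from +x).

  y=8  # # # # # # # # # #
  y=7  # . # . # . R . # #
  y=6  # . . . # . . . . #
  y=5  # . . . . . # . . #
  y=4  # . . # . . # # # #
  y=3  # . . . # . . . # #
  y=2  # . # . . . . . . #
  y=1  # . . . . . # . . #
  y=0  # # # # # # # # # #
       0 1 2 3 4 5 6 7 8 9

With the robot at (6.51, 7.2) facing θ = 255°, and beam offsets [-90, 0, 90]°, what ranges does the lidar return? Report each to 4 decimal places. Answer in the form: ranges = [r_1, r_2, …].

ranges = [1.5633, 1.2423, 2.5778]

beam 1: φ=-90°, α=165°
  dir = (cos 165°, sin 165°) = (-0.9659, 0.2588); from cell (6,7)
  next x-line at t=0.5280, next y-line at t=3.0910; Δt_x=1.0353, Δt_y=3.8637
    x: enter (5,7) at t=0.5280
    x: enter (4,7) at t=1.5633 ← occupied
  → r_1 = 1.5633
beam 2: φ=0°, α=255°
  dir = (cos 255°, sin 255°) = (-0.2588, -0.9659); from cell (6,7)
  next x-line at t=1.9705, next y-line at t=0.2071; Δt_x=3.8637, Δt_y=1.0353
    y: enter (6,6) at t=0.2071
    y: enter (6,5) at t=1.2423 ← occupied
  → r_2 = 1.2423
beam 3: φ=90°, α=345°
  dir = (cos 345°, sin 345°) = (0.9659, -0.2588); from cell (6,7)
  next x-line at t=0.5073, next y-line at t=0.7727; Δt_x=1.0353, Δt_y=3.8637
    x: enter (7,7) at t=0.5073
    y: enter (7,6) at t=0.7727
    x: enter (8,6) at t=1.5426
    x: enter (9,6) at t=2.5778 ← occupied
  → r_3 = 2.5778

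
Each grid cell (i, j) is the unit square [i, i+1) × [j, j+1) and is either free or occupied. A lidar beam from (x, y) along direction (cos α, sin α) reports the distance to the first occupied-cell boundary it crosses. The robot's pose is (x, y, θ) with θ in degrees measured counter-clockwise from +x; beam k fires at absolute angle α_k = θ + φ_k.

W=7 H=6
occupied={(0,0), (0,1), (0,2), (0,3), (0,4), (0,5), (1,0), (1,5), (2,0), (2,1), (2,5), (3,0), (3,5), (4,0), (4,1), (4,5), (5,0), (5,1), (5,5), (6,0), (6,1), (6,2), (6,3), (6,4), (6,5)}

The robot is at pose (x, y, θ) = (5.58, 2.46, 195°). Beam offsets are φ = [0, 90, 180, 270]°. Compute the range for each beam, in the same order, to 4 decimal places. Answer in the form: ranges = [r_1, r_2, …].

ranges = [2.6710, 0.4762, 0.4348, 2.6296]

beam 1: φ=0°, α=195°
  direction (-0.9659, -0.2588); cell (5,2); t to first gridline: x 0.6005, y 1.7773 (then +1.0353 / +3.8637)
    (4,2) via x @ 0.6005
    (3,2) via x @ 1.6357
    (3,1) via y @ 1.7773
    (2,1) via x @ 2.6710  # hit
  → r_1 = 2.6710
beam 2: φ=90°, α=285°
  direction (0.2588, -0.9659); cell (5,2); t to first gridline: x 1.6228, y 0.4762 (then +3.8637 / +1.0353)
    (5,1) via y @ 0.4762  # hit
  → r_2 = 0.4762
beam 3: φ=180°, α=15°
  direction (0.9659, 0.2588); cell (5,2); t to first gridline: x 0.4348, y 2.0864 (then +1.0353 / +3.8637)
    (6,2) via x @ 0.4348  # hit
  → r_3 = 0.4348
beam 4: φ=270°, α=105°
  direction (-0.2588, 0.9659); cell (5,2); t to first gridline: x 2.2409, y 0.5590 (then +3.8637 / +1.0353)
    (5,3) via y @ 0.5590
    (5,4) via y @ 1.5943
    (4,4) via x @ 2.2409
    (4,5) via y @ 2.6296  # hit
  → r_4 = 2.6296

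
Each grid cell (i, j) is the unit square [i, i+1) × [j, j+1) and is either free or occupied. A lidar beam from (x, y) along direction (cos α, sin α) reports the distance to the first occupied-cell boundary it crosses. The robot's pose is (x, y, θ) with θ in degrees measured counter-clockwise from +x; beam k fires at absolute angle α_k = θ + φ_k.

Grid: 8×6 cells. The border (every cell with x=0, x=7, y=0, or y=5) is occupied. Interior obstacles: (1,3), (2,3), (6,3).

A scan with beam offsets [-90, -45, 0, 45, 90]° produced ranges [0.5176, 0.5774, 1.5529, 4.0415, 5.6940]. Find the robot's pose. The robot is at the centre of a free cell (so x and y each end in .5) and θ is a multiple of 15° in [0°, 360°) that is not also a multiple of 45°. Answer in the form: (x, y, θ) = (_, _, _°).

(x, y, θ) = (6.5, 1.5, 75°)

Candidates: 21 free-cell centres × 16 headings = 336 poses. Raycast each; keep the one whose scan matches to 4 dp.
  (5.5, 1.5, 15°): beam 2 = 1.0000 ≠ 0.5774 ✗
  (1.5, 1.5, 165°): beam 1 = 1.5529 ≠ 0.5176 ✗
  (5.5, 3.5, 330°): beam 1 = 2.8868 ≠ 0.5176 ✗
  (5.5, 1.5, 120°): beam 1 = 1.7321 ≠ 0.5176 ✗
  …
  (6.5, 1.5, 75°): r_1=0.5176, r_2=0.5774, r_3=1.5529, r_4=4.0415, r_5=5.6940 — all match ✓
No second candidate reproduces the full scan.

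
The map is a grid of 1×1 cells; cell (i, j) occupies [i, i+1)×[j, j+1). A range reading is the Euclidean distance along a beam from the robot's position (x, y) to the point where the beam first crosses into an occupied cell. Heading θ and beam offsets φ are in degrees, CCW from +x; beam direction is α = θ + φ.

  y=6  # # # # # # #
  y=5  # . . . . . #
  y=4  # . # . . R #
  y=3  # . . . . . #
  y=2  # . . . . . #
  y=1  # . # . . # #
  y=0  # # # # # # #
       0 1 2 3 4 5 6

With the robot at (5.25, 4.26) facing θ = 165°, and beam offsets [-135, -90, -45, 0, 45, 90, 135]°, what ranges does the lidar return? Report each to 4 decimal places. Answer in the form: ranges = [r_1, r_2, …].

beam 1: φ=-135°, α=30°
  cosα=0.8660 sinα=0.5000 | (5,4) | tMaxX 0.8660 tMaxY 1.4800 | tΔX 1.1547 tΔY 2.0000
    t=0.8660 [x] (6,4) — stop
  → r_1 = 0.8660
beam 2: φ=-90°, α=75°
  cosα=0.2588 sinα=0.9659 | (5,4) | tMaxX 2.8978 tMaxY 0.7661 | tΔX 3.8637 tΔY 1.0353
    t=0.7661 [y] (5,5)
    t=1.8014 [y] (5,6) — stop
  → r_2 = 1.8014
beam 3: φ=-45°, α=120°
  cosα=-0.5000 sinα=0.8660 | (5,4) | tMaxX 0.5000 tMaxY 0.8545 | tΔX 2.0000 tΔY 1.1547
    t=0.5000 [x] (4,4)
    t=0.8545 [y] (4,5)
    t=2.0092 [y] (4,6) — stop
  → r_3 = 2.0092
beam 4: φ=0°, α=165°
  cosα=-0.9659 sinα=0.2588 | (5,4) | tMaxX 0.2588 tMaxY 2.8591 | tΔX 1.0353 tΔY 3.8637
    t=0.2588 [x] (4,4)
    t=1.2941 [x] (3,4)
    t=2.3294 [x] (2,4) — stop
  → r_4 = 2.3294
beam 5: φ=45°, α=210°
  cosα=-0.8660 sinα=-0.5000 | (5,4) | tMaxX 0.2887 tMaxY 0.5200 | tΔX 1.1547 tΔY 2.0000
    t=0.2887 [x] (4,4)
    t=0.5200 [y] (4,3)
    t=1.4434 [x] (3,3)
    t=2.5200 [y] (3,2)
    t=2.5981 [x] (2,2)
    t=3.7528 [x] (1,2)
    t=4.5200 [y] (1,1)
    t=4.9075 [x] (0,1) — stop
  → r_5 = 4.9075
beam 6: φ=90°, α=255°
  cosα=-0.2588 sinα=-0.9659 | (5,4) | tMaxX 0.9659 tMaxY 0.2692 | tΔX 3.8637 tΔY 1.0353
    t=0.2692 [y] (5,3)
    t=0.9659 [x] (4,3)
    t=1.3044 [y] (4,2)
    t=2.3397 [y] (4,1)
    t=3.3750 [y] (4,0) — stop
  → r_6 = 3.3750
beam 7: φ=135°, α=300°
  cosα=0.5000 sinα=-0.8660 | (5,4) | tMaxX 1.5000 tMaxY 0.3002 | tΔX 2.0000 tΔY 1.1547
    t=0.3002 [y] (5,3)
    t=1.4549 [y] (5,2)
    t=1.5000 [x] (6,2) — stop
  → r_7 = 1.5000

ranges = [0.8660, 1.8014, 2.0092, 2.3294, 4.9075, 3.3750, 1.5000]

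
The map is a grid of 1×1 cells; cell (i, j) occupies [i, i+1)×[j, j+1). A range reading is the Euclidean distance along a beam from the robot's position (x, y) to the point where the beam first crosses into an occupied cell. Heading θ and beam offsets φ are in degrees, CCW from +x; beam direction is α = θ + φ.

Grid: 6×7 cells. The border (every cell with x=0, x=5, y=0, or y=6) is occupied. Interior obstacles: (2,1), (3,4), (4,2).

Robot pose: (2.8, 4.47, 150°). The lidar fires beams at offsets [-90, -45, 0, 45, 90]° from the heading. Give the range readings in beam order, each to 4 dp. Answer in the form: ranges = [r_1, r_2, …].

ranges = [0.4000, 1.5840, 2.0785, 1.8635, 3.6000]

beam 1: φ=-90°, α=60°
  direction (0.5000, 0.8660); cell (2,4); t to first gridline: x 0.4000, y 0.6120 (then +2.0000 / +1.1547)
    (3,4) via x @ 0.4000  # hit
  → r_1 = 0.4000
beam 2: φ=-45°, α=105°
  direction (-0.2588, 0.9659); cell (2,4); t to first gridline: x 3.0910, y 0.5487 (then +3.8637 / +1.0353)
    (2,5) via y @ 0.5487
    (2,6) via y @ 1.5840  # hit
  → r_2 = 1.5840
beam 3: φ=0°, α=150°
  direction (-0.8660, 0.5000); cell (2,4); t to first gridline: x 0.9238, y 1.0600 (then +1.1547 / +2.0000)
    (1,4) via x @ 0.9238
    (1,5) via y @ 1.0600
    (0,5) via x @ 2.0785  # hit
  → r_3 = 2.0785
beam 4: φ=45°, α=195°
  direction (-0.9659, -0.2588); cell (2,4); t to first gridline: x 0.8282, y 1.8159 (then +1.0353 / +3.8637)
    (1,4) via x @ 0.8282
    (1,3) via y @ 1.8159
    (0,3) via x @ 1.8635  # hit
  → r_4 = 1.8635
beam 5: φ=90°, α=240°
  direction (-0.5000, -0.8660); cell (2,4); t to first gridline: x 1.6000, y 0.5427 (then +2.0000 / +1.1547)
    (2,3) via y @ 0.5427
    (1,3) via x @ 1.6000
    (1,2) via y @ 1.6974
    (1,1) via y @ 2.8521
    (0,1) via x @ 3.6000  # hit
  → r_5 = 3.6000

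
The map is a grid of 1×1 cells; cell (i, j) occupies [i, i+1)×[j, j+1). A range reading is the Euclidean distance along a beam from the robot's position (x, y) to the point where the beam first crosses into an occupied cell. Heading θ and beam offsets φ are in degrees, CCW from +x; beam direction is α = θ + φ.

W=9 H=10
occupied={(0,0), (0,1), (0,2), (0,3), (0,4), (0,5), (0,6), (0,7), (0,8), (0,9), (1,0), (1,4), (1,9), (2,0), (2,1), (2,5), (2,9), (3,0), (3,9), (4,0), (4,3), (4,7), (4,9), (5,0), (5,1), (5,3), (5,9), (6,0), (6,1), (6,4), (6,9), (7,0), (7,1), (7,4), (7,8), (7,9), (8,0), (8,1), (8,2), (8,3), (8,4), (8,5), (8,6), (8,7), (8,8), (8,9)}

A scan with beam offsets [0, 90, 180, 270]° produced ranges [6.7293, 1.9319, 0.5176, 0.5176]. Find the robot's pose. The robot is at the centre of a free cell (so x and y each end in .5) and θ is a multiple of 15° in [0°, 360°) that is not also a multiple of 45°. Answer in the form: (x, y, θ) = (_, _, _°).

Candidates: 44 free-cell centres × 16 headings = 704 poses. Raycast each; keep the one whose scan matches to 4 dp.
  (5.5, 5.5, 330°): beam 1 = 1.0000 ≠ 6.7293 ✗
  (3.5, 8.5, 105°): beam 1 = 0.5176 ≠ 6.7293 ✗
  (4.5, 4.5, 105°): beam 1 = 4.6587 ≠ 6.7293 ✗
  (5.5, 4.5, 285°): beam 1 = 0.5176 ≠ 6.7293 ✗
  …
  (7.5, 7.5, 195°): r_1=6.7293, r_2=1.9319, r_3=0.5176, r_4=0.5176 — all match ✓
Unique over the lattice → pose = (7.5, 7.5, 195°).

(x, y, θ) = (7.5, 7.5, 195°)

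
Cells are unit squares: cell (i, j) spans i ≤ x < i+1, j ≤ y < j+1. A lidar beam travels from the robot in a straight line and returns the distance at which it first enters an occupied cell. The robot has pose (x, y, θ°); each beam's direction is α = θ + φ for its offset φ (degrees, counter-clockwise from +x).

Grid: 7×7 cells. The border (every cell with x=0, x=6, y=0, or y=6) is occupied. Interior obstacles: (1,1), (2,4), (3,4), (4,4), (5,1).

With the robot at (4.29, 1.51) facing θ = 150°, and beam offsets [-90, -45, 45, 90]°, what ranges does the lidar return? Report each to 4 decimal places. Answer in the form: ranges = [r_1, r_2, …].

beam 1: φ=-90°, α=60°
  d=(0.5000,0.8660)  start (4,1)  tX=1.4200 tY=0.5658  stride 1/|dx|=2.0000 1/|dy|=1.1547
    cross y-line → (4,2), t=0.5658
    cross x-line → (5,2), t=1.4200
    cross y-line → (5,3), t=1.7205
    cross y-line → (5,4), t=2.8752
    cross x-line → (6,4), t=3.4200 (wall)
  → r_1 = 3.4200
beam 2: φ=-45°, α=105°
  d=(-0.2588,0.9659)  start (4,1)  tX=1.1205 tY=0.5073  stride 1/|dx|=3.8637 1/|dy|=1.0353
    cross y-line → (4,2), t=0.5073
    cross x-line → (3,2), t=1.1205
    cross y-line → (3,3), t=1.5426
    cross y-line → (3,4), t=2.5778 (wall)
  → r_2 = 2.5778
beam 3: φ=45°, α=195°
  d=(-0.9659,-0.2588)  start (4,1)  tX=0.3002 tY=1.9705  stride 1/|dx|=1.0353 1/|dy|=3.8637
    cross x-line → (3,1), t=0.3002
    cross x-line → (2,1), t=1.3355
    cross y-line → (2,0), t=1.9705 (wall)
  → r_3 = 1.9705
beam 4: φ=90°, α=240°
  d=(-0.5000,-0.8660)  start (4,1)  tX=0.5800 tY=0.5889  stride 1/|dx|=2.0000 1/|dy|=1.1547
    cross x-line → (3,1), t=0.5800
    cross y-line → (3,0), t=0.5889 (wall)
  → r_4 = 0.5889

ranges = [3.4200, 2.5778, 1.9705, 0.5889]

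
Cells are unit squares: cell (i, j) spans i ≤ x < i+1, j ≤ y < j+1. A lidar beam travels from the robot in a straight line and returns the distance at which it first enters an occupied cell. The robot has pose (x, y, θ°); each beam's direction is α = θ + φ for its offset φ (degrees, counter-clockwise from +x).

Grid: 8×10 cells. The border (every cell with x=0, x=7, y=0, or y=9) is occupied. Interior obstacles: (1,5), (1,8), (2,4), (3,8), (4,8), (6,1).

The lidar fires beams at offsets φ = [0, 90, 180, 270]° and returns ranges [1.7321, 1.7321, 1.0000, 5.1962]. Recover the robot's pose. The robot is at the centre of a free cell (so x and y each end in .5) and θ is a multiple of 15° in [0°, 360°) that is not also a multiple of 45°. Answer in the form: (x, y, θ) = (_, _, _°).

(x, y, θ) = (2.5, 6.5, 60°)

Enumerate (i+0.5, j+0.5, θ) over the 42 free cells and 16 admissible headings. For each, cast all 4 beams and compare to the given ranges.
  (3.5, 1.5, 285°): beam 1 = 0.5176 ≠ 1.7321 ✗
  (6.5, 2.5, 195°): beam 1 = 5.6940 ≠ 1.7321 ✗
  (4.5, 6.5, 75°): beam 1 = 1.5529 ≠ 1.7321 ✗
  (5.5, 6.5, 165°): beam 1 = 4.6587 ≠ 1.7321 ✗
  (2.5, 5.5, 195°): beam 1 = 0.5176 ≠ 1.7321 ✗
  …
  (2.5, 6.5, 60°): r_1=1.7321, r_2=1.7321, r_3=1.0000, r_4=5.1962 — all match ✓
Only this pose fits every beam.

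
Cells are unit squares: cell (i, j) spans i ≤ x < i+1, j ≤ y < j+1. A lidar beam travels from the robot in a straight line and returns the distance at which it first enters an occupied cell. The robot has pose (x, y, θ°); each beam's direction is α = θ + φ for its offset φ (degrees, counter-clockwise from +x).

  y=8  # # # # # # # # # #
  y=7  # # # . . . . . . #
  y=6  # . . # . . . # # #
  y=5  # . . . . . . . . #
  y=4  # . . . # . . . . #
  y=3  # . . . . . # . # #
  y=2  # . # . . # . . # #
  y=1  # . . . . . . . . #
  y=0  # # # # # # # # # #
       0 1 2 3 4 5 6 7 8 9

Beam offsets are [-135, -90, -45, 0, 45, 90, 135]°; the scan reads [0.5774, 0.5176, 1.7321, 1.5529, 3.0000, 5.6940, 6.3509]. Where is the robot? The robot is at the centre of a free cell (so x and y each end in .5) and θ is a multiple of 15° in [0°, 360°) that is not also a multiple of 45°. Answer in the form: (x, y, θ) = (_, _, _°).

(x, y, θ) = (6.5, 6.5, 105°)

Candidates: 45 free-cell centres × 16 headings = 720 poses. Raycast each; keep the one whose scan matches to 4 dp.
  (2.5, 3.5, 195°): beam 1 = 2.8868 ≠ 0.5774 ✗
  (4.5, 1.5, 210°): beam 1 = 6.7293 ≠ 0.5774 ✗
  (3.5, 2.5, 60°): beam 1 = 1.5529 ≠ 0.5774 ✗
  (3.5, 1.5, 195°): beam 1 = 2.8868 ≠ 0.5774 ✗
  (4.5, 3.5, 300°): beam 1 = 3.6235 ≠ 0.5774 ✗
  …
  (6.5, 6.5, 105°): r_1=0.5774, r_2=0.5176, r_3=1.7321, r_4=1.5529, r_5=3.0000, r_6=5.6940, r_7=6.3509 — all match ✓
Unique over the lattice → pose = (6.5, 6.5, 105°).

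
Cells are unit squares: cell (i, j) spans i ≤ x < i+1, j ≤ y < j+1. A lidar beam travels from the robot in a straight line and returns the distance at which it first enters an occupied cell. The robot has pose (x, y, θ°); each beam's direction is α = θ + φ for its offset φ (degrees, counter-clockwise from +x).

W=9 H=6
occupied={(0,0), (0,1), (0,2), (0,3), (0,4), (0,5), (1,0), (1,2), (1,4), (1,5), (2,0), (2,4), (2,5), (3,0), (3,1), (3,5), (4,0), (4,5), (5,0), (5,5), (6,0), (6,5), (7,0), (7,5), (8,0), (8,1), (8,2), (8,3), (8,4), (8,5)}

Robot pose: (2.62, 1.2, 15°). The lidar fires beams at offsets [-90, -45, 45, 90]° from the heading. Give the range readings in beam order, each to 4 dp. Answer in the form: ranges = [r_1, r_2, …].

ranges = [0.2071, 0.4000, 0.7600, 2.8988]

beam 1: φ=-90°, α=285°
  d=(0.2588,-0.9659)  start (2,1)  tX=1.4682 tY=0.2071  stride 1/|dx|=3.8637 1/|dy|=1.0353
    cross y-line → (2,0), t=0.2071 (wall)
  → r_1 = 0.2071
beam 2: φ=-45°, α=330°
  d=(0.8660,-0.5000)  start (2,1)  tX=0.4388 tY=0.4000  stride 1/|dx|=1.1547 1/|dy|=2.0000
    cross y-line → (2,0), t=0.4000 (wall)
  → r_2 = 0.4000
beam 3: φ=45°, α=60°
  d=(0.5000,0.8660)  start (2,1)  tX=0.7600 tY=0.9238  stride 1/|dx|=2.0000 1/|dy|=1.1547
    cross x-line → (3,1), t=0.7600 (wall)
  → r_3 = 0.7600
beam 4: φ=90°, α=105°
  d=(-0.2588,0.9659)  start (2,1)  tX=2.3955 tY=0.8282  stride 1/|dx|=3.8637 1/|dy|=1.0353
    cross y-line → (2,2), t=0.8282
    cross y-line → (2,3), t=1.8635
    cross x-line → (1,3), t=2.3955
    cross y-line → (1,4), t=2.8988 (wall)
  → r_4 = 2.8988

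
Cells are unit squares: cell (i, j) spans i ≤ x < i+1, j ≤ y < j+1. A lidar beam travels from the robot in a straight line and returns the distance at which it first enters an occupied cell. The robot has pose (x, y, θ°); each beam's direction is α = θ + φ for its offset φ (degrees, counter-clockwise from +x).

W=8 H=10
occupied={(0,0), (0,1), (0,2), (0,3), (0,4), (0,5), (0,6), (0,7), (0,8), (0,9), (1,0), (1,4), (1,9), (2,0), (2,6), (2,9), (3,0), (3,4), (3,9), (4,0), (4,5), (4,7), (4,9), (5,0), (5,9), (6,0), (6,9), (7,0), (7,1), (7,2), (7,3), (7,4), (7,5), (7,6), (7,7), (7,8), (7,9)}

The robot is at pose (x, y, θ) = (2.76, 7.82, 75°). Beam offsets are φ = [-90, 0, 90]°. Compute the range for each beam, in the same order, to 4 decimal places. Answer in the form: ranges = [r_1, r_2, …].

ranges = [1.2837, 1.2216, 1.8221]

beam 1: φ=-90°, α=345°
  direction (0.9659, -0.2588); cell (2,7); t to first gridline: x 0.2485, y 3.1682 (then +1.0353 / +3.8637)
    (3,7) via x @ 0.2485
    (4,7) via x @ 1.2837  # hit
  → r_1 = 1.2837
beam 2: φ=0°, α=75°
  direction (0.2588, 0.9659); cell (2,7); t to first gridline: x 0.9273, y 0.1863 (then +3.8637 / +1.0353)
    (2,8) via y @ 0.1863
    (3,8) via x @ 0.9273
    (3,9) via y @ 1.2216  # hit
  → r_2 = 1.2216
beam 3: φ=90°, α=165°
  direction (-0.9659, 0.2588); cell (2,7); t to first gridline: x 0.7868, y 0.6955 (then +1.0353 / +3.8637)
    (2,8) via y @ 0.6955
    (1,8) via x @ 0.7868
    (0,8) via x @ 1.8221  # hit
  → r_3 = 1.8221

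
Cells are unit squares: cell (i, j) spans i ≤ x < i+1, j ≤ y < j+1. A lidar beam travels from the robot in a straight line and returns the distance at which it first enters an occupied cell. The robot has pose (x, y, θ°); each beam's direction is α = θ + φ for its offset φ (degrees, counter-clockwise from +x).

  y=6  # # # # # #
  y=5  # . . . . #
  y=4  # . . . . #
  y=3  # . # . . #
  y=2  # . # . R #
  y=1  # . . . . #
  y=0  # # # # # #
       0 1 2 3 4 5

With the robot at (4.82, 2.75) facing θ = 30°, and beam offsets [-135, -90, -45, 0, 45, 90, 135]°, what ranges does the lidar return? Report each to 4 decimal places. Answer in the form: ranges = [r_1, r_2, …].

ranges = [1.8117, 0.3600, 0.1863, 0.2078, 0.6955, 3.7528, 1.8842]

beam 1: φ=-135°, α=255°
  direction (-0.2588, -0.9659); cell (4,2); t to first gridline: x 3.1682, y 0.7765 (then +3.8637 / +1.0353)
    (4,1) via y @ 0.7765
    (4,0) via y @ 1.8117  # hit
  → r_1 = 1.8117
beam 2: φ=-90°, α=300°
  direction (0.5000, -0.8660); cell (4,2); t to first gridline: x 0.3600, y 0.8660 (then +2.0000 / +1.1547)
    (5,2) via x @ 0.3600  # hit
  → r_2 = 0.3600
beam 3: φ=-45°, α=345°
  direction (0.9659, -0.2588); cell (4,2); t to first gridline: x 0.1863, y 2.8978 (then +1.0353 / +3.8637)
    (5,2) via x @ 0.1863  # hit
  → r_3 = 0.1863
beam 4: φ=0°, α=30°
  direction (0.8660, 0.5000); cell (4,2); t to first gridline: x 0.2078, y 0.5000 (then +1.1547 / +2.0000)
    (5,2) via x @ 0.2078  # hit
  → r_4 = 0.2078
beam 5: φ=45°, α=75°
  direction (0.2588, 0.9659); cell (4,2); t to first gridline: x 0.6955, y 0.2588 (then +3.8637 / +1.0353)
    (4,3) via y @ 0.2588
    (5,3) via x @ 0.6955  # hit
  → r_5 = 0.6955
beam 6: φ=90°, α=120°
  direction (-0.5000, 0.8660); cell (4,2); t to first gridline: x 1.6400, y 0.2887 (then +2.0000 / +1.1547)
    (4,3) via y @ 0.2887
    (4,4) via y @ 1.4434
    (3,4) via x @ 1.6400
    (3,5) via y @ 2.5981
    (2,5) via x @ 3.6400
    (2,6) via y @ 3.7528  # hit
  → r_6 = 3.7528
beam 7: φ=135°, α=165°
  direction (-0.9659, 0.2588); cell (4,2); t to first gridline: x 0.8489, y 0.9659 (then +1.0353 / +3.8637)
    (3,2) via x @ 0.8489
    (3,3) via y @ 0.9659
    (2,3) via x @ 1.8842  # hit
  → r_7 = 1.8842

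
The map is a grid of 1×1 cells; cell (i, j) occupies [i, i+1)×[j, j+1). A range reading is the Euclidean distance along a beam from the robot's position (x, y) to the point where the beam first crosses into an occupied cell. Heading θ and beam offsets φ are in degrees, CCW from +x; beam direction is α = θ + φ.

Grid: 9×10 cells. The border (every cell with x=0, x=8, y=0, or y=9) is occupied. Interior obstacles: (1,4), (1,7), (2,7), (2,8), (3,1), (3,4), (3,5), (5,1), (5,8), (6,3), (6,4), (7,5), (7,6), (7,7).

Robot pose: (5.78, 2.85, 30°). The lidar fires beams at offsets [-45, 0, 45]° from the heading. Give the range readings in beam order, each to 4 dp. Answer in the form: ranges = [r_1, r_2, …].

beam 1: φ=-45°, α=345°
  cosα=0.9659 sinα=-0.2588 | (5,2) | tMaxX 0.2278 tMaxY 3.2841 | tΔX 1.0353 tΔY 3.8637
    t=0.2278 [x] (6,2)
    t=1.2630 [x] (7,2)
    t=2.2983 [x] (8,2) — stop
  → r_1 = 2.2983
beam 2: φ=0°, α=30°
  cosα=0.8660 sinα=0.5000 | (5,2) | tMaxX 0.2540 tMaxY 0.3000 | tΔX 1.1547 tΔY 2.0000
    t=0.2540 [x] (6,2)
    t=0.3000 [y] (6,3) — stop
  → r_2 = 0.3000
beam 3: φ=45°, α=75°
  cosα=0.2588 sinα=0.9659 | (5,2) | tMaxX 0.8500 tMaxY 0.1553 | tΔX 3.8637 tΔY 1.0353
    t=0.1553 [y] (5,3)
    t=0.8500 [x] (6,3) — stop
  → r_3 = 0.8500

ranges = [2.2983, 0.3000, 0.8500]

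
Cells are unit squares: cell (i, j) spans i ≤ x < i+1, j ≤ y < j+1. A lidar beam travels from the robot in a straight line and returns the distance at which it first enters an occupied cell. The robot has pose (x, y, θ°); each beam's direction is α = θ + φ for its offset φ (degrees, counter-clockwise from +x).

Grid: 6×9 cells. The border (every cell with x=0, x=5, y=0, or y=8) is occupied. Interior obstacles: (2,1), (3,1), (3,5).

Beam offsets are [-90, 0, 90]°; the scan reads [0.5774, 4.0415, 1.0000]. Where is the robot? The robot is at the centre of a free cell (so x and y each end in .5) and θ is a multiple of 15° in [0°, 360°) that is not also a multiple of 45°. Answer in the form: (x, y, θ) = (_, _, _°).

The pose lattice has 25·16 = 400 candidates. Test each by forward raycasting.
  (1.5, 1.5, 345°): beam 1 = 0.5176 ≠ 0.5774 ✗
  (4.5, 1.5, 195°): beam 1 = 3.6235 ≠ 0.5774 ✗
  (2.5, 7.5, 285°): beam 1 = 1.5529 ≠ 0.5774 ✗
  …
  (4.5, 7.5, 210°): r_1=0.5774, r_2=4.0415, r_3=1.0000 — all match ✓
Only this pose fits every beam.

(x, y, θ) = (4.5, 7.5, 210°)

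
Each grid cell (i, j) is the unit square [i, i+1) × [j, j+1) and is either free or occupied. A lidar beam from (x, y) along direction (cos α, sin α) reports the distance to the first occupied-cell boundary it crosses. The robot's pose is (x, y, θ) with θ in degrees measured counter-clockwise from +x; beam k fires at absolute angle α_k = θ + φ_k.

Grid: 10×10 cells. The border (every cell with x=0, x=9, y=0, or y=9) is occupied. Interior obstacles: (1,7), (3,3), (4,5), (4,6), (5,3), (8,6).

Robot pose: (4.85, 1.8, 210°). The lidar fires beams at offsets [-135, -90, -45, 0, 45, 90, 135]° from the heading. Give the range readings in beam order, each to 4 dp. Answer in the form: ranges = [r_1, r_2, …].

beam 1: φ=-135°, α=75°
  cosα=0.2588 sinα=0.9659 | (4,1) | tMaxX 0.5796 tMaxY 0.2071 | tΔX 3.8637 tΔY 1.0353
    t=0.2071 [y] (4,2)
    t=0.5796 [x] (5,2)
    t=1.2423 [y] (5,3) — stop
  → r_1 = 1.2423
beam 2: φ=-90°, α=120°
  cosα=-0.5000 sinα=0.8660 | (4,1) | tMaxX 1.7000 tMaxY 0.2309 | tΔX 2.0000 tΔY 1.1547
    t=0.2309 [y] (4,2)
    t=1.3856 [y] (4,3)
    t=1.7000 [x] (3,3) — stop
  → r_2 = 1.7000
beam 3: φ=-45°, α=165°
  cosα=-0.9659 sinα=0.2588 | (4,1) | tMaxX 0.8800 tMaxY 0.7727 | tΔX 1.0353 tΔY 3.8637
    t=0.7727 [y] (4,2)
    t=0.8800 [x] (3,2)
    t=1.9153 [x] (2,2)
    t=2.9505 [x] (1,2)
    t=3.9858 [x] (0,2) — stop
  → r_3 = 3.9858
beam 4: φ=0°, α=210°
  cosα=-0.8660 sinα=-0.5000 | (4,1) | tMaxX 0.9815 tMaxY 1.6000 | tΔX 1.1547 tΔY 2.0000
    t=0.9815 [x] (3,1)
    t=1.6000 [y] (3,0) — stop
  → r_4 = 1.6000
beam 5: φ=45°, α=255°
  cosα=-0.2588 sinα=-0.9659 | (4,1) | tMaxX 3.2841 tMaxY 0.8282 | tΔX 3.8637 tΔY 1.0353
    t=0.8282 [y] (4,0) — stop
  → r_5 = 0.8282
beam 6: φ=90°, α=300°
  cosα=0.5000 sinα=-0.8660 | (4,1) | tMaxX 0.3000 tMaxY 0.9238 | tΔX 2.0000 tΔY 1.1547
    t=0.3000 [x] (5,1)
    t=0.9238 [y] (5,0) — stop
  → r_6 = 0.9238
beam 7: φ=135°, α=345°
  cosα=0.9659 sinα=-0.2588 | (4,1) | tMaxX 0.1553 tMaxY 3.0910 | tΔX 1.0353 tΔY 3.8637
    t=0.1553 [x] (5,1)
    t=1.1906 [x] (6,1)
    t=2.2258 [x] (7,1)
    t=3.0910 [y] (7,0) — stop
  → r_7 = 3.0910

ranges = [1.2423, 1.7000, 3.9858, 1.6000, 0.8282, 0.9238, 3.0910]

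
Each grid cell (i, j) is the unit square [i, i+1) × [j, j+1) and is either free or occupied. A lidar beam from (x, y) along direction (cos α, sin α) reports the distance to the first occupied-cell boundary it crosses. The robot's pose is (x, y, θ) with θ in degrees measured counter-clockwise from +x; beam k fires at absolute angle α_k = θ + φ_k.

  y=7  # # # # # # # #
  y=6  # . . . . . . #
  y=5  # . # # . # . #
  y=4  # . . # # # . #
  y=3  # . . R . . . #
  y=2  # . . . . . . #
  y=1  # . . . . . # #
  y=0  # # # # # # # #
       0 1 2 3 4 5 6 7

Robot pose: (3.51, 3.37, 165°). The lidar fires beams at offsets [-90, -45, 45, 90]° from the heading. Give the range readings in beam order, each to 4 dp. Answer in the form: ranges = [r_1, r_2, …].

ranges = [0.6522, 0.7275, 2.8983, 2.4536]

beam 1: φ=-90°, α=75°
  dir = (cos 75°, sin 75°) = (0.2588, 0.9659); from cell (3,3)
  next x-line at t=1.8932, next y-line at t=0.6522; Δt_x=3.8637, Δt_y=1.0353
    y: enter (3,4) at t=0.6522 ← occupied
  → r_1 = 0.6522
beam 2: φ=-45°, α=120°
  dir = (cos 120°, sin 120°) = (-0.5000, 0.8660); from cell (3,3)
  next x-line at t=1.0200, next y-line at t=0.7275; Δt_x=2.0000, Δt_y=1.1547
    y: enter (3,4) at t=0.7275 ← occupied
  → r_2 = 0.7275
beam 3: φ=45°, α=210°
  dir = (cos 210°, sin 210°) = (-0.8660, -0.5000); from cell (3,3)
  next x-line at t=0.5889, next y-line at t=0.7400; Δt_x=1.1547, Δt_y=2.0000
    x: enter (2,3) at t=0.5889
    y: enter (2,2) at t=0.7400
    x: enter (1,2) at t=1.7436
    y: enter (1,1) at t=2.7400
    x: enter (0,1) at t=2.8983 ← occupied
  → r_3 = 2.8983
beam 4: φ=90°, α=255°
  dir = (cos 255°, sin 255°) = (-0.2588, -0.9659); from cell (3,3)
  next x-line at t=1.9705, next y-line at t=0.3831; Δt_x=3.8637, Δt_y=1.0353
    y: enter (3,2) at t=0.3831
    y: enter (3,1) at t=1.4183
    x: enter (2,1) at t=1.9705
    y: enter (2,0) at t=2.4536 ← occupied
  → r_4 = 2.4536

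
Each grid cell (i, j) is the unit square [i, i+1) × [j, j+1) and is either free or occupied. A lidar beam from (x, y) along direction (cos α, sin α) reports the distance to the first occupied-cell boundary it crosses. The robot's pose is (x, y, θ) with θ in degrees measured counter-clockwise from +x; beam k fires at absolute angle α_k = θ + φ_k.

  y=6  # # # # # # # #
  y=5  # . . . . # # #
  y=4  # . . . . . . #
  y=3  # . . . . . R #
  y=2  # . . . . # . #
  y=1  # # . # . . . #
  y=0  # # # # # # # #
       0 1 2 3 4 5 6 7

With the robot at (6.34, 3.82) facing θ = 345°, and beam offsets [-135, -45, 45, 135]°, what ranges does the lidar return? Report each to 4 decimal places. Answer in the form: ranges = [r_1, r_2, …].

beam 1: φ=-135°, α=210°
  direction (-0.8660, -0.5000); cell (6,3); t to first gridline: x 0.3926, y 1.6400 (then +1.1547 / +2.0000)
    (5,3) via x @ 0.3926
    (4,3) via x @ 1.5473
    (4,2) via y @ 1.6400
    (3,2) via x @ 2.7020
    (3,1) via y @ 3.6400  # hit
  → r_1 = 3.6400
beam 2: φ=-45°, α=300°
  direction (0.5000, -0.8660); cell (6,3); t to first gridline: x 1.3200, y 0.9469 (then +2.0000 / +1.1547)
    (6,2) via y @ 0.9469
    (7,2) via x @ 1.3200  # hit
  → r_2 = 1.3200
beam 3: φ=45°, α=30°
  direction (0.8660, 0.5000); cell (6,3); t to first gridline: x 0.7621, y 0.3600 (then +1.1547 / +2.0000)
    (6,4) via y @ 0.3600
    (7,4) via x @ 0.7621  # hit
  → r_3 = 0.7621
beam 4: φ=135°, α=120°
  direction (-0.5000, 0.8660); cell (6,3); t to first gridline: x 0.6800, y 0.2078 (then +2.0000 / +1.1547)
    (6,4) via y @ 0.2078
    (5,4) via x @ 0.6800
    (5,5) via y @ 1.3625  # hit
  → r_4 = 1.3625

ranges = [3.6400, 1.3200, 0.7621, 1.3625]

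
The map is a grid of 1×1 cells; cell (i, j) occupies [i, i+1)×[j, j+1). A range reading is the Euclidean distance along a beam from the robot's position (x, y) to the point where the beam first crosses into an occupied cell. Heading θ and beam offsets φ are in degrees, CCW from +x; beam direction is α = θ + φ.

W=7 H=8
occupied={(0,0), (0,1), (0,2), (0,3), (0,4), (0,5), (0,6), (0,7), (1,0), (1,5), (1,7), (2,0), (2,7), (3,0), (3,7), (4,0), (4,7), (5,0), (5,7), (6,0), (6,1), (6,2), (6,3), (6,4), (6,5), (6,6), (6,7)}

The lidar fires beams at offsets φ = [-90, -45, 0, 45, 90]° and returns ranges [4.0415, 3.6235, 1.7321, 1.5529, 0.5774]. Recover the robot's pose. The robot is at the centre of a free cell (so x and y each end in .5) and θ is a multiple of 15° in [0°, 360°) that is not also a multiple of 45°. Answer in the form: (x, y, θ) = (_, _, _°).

(x, y, θ) = (2.5, 5.5, 60°)

The pose lattice has 29·16 = 464 candidates. Test each by forward raycasting.
  (3.5, 3.5, 165°): beam 1 = 3.6235 ≠ 4.0415 ✗
  (2.5, 4.5, 330°): beam 1 = 3.0000 ≠ 4.0415 ✗
  (2.5, 1.5, 255°): beam 1 = 1.5529 ≠ 4.0415 ✗
  (2.5, 6.5, 120°): beam 1 = 1.0000 ≠ 4.0415 ✗
  (3.5, 1.5, 240°): beam 1 = 2.8868 ≠ 4.0415 ✗
  …
  (2.5, 5.5, 60°): r_1=4.0415, r_2=3.6235, r_3=1.7321, r_4=1.5529, r_5=0.5774 — all match ✓
Unique over the lattice → pose = (2.5, 5.5, 60°).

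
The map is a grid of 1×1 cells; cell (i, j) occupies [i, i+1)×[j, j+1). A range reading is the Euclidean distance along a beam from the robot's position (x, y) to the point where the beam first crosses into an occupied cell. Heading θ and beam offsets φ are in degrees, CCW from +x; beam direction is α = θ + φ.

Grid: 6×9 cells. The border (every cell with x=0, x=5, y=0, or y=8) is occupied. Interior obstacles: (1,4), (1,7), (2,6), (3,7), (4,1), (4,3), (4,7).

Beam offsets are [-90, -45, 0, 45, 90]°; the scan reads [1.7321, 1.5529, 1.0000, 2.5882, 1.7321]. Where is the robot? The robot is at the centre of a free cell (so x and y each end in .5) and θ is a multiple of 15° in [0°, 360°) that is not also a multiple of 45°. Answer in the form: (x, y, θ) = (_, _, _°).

The pose lattice has 21·16 = 336 candidates. Test each by forward raycasting.
  (1.5, 2.5, 300°): beam 1 = 0.5774 ≠ 1.7321 ✗
  (2.5, 7.5, 300°): beam 1 = 0.5774 ≠ 1.7321 ✗
  (2.5, 4.5, 345°): beam 1 = 3.6235 ≠ 1.7321 ✗
  …
  (3.5, 5.5, 120°): r_1=1.7321, r_2=1.5529, r_3=1.0000, r_4=2.5882, r_5=1.7321 — all match ✓
Only this pose fits every beam.

(x, y, θ) = (3.5, 5.5, 120°)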